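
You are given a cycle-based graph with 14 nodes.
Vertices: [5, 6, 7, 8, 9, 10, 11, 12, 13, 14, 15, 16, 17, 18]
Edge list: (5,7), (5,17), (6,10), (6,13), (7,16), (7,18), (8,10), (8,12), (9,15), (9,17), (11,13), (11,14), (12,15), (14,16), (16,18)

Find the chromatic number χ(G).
χ(G) = 3

Clique number ω(G) = 3 (lower bound: χ ≥ ω).
The clique on [7, 16, 18] has size 3, forcing χ ≥ 3, and the coloring below uses 3 colors, so χ(G) = 3.
A valid 3-coloring: color 1: [5, 9, 10, 12, 13, 16]; color 2: [6, 7, 8, 11, 15, 17]; color 3: [14, 18].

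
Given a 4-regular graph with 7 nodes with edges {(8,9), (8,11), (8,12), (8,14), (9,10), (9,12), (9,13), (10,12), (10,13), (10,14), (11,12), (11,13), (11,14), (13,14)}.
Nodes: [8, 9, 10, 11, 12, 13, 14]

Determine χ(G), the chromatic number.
χ(G) = 4

Clique number ω(G) = 3 (lower bound: χ ≥ ω).
Suppose a proper 3-coloring c exists. The clique [8, 9, 12] takes 3 distinct colors; by symmetry let c(8) = 1, c(9) = 2, c(12) = 3.
- Vertex 10: neighbors [9, 12] already have colors [2, 3] ⇒ c(10) = 1.
- Vertex 11: neighbors [8, 12] already have colors [1, 3] ⇒ c(11) = 2.
- Vertex 13: neighbors [10, 9] already have colors [1, 2] ⇒ c(13) = 3.
- Vertex 14: neighbors [8, 11, 13] already have colors [1, 2, 3] — all 3 colors blocked. Contradiction.
The forced assignments end in a contradiction, so G has no proper 3-coloring (χ ≥ 4).
The coloring below uses 4 colors, so χ(G) = 4.
A valid 4-coloring: color 1: [9, 11]; color 2: [8, 10]; color 3: [12, 13]; color 4: [14].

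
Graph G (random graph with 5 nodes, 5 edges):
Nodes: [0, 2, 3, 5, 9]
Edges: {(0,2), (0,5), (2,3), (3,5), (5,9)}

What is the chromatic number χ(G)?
Clique number ω(G) = 2 (lower bound: χ ≥ ω).
The graph is bipartite (no odd cycle), so 2 colors suffice: χ(G) = 2.
A valid 2-coloring: color 1: [2, 5]; color 2: [0, 3, 9].

χ(G) = 2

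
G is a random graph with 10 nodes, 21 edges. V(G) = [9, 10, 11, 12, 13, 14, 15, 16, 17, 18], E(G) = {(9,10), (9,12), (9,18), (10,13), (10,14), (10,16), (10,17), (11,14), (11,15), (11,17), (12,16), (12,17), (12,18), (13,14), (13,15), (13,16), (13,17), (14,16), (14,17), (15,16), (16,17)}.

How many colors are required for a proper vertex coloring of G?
χ(G) = 5

Clique number ω(G) = 5 (lower bound: χ ≥ ω).
The clique on [10, 13, 14, 16, 17] has size 5, forcing χ ≥ 5, and the coloring below uses 5 colors, so χ(G) = 5.
A valid 5-coloring: color 1: [9, 15, 17]; color 2: [11, 16, 18]; color 3: [10, 12]; color 4: [14]; color 5: [13].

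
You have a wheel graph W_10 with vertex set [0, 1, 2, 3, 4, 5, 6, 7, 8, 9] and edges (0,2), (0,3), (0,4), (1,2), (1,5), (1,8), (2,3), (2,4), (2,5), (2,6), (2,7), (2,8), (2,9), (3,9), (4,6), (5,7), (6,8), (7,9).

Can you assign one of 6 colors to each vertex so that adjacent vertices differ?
A valid 6-coloring: color 1: [2]; color 2: [1, 3, 6, 7]; color 3: [0, 5, 8, 9]; color 4: [4].
(χ(G) = 4 ≤ 6.)

Yes, G is 6-colorable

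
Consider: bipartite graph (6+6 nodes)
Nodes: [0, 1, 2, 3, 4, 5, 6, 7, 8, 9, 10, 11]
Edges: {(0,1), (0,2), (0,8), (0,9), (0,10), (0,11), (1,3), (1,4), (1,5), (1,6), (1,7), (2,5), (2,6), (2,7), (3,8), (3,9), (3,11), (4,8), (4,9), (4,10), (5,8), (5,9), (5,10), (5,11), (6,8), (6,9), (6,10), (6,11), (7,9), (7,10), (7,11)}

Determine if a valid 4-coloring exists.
A valid 4-coloring: color 1: [0, 3, 4, 5, 6, 7]; color 2: [1, 2, 8, 9, 10, 11].
(χ(G) = 2 ≤ 4.)

Yes, G is 4-colorable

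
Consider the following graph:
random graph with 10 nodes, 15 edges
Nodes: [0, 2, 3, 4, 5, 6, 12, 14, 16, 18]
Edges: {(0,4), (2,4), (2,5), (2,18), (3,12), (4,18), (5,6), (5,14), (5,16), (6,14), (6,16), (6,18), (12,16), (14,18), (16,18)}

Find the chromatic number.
Clique number ω(G) = 3 (lower bound: χ ≥ ω).
The clique on [5, 6, 16] has size 3, forcing χ ≥ 3, and the coloring below uses 3 colors, so χ(G) = 3.
A valid 3-coloring: color 1: [0, 5, 12, 18]; color 2: [3, 4, 14, 16]; color 3: [2, 6].

χ(G) = 3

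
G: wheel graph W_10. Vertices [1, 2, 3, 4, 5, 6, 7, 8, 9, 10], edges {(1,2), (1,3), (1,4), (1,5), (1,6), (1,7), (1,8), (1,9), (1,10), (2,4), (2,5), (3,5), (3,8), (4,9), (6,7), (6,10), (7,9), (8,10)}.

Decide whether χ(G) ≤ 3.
No, G is not 3-colorable

Odd cycle [10, 6, 7, 9, 4, 2, 5, 3, 8] needs 3 colors (χ ≥ 3).
Vertex 1 is adjacent to every vertex of [2, 3, 4, 5, 6, 7, 8, 9, 10], which already need 3 colors among themselves, so 1 needs a new color (χ ≥ 4).
Hence χ(G) ≥ 4 > 3, so no proper 3-coloring exists.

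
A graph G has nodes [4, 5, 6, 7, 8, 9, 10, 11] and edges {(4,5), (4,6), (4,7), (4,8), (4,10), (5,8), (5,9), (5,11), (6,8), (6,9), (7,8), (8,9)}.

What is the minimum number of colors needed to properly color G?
Clique number ω(G) = 3 (lower bound: χ ≥ ω).
The clique on [5, 8, 9] has size 3, forcing χ ≥ 3, and the coloring below uses 3 colors, so χ(G) = 3.
A valid 3-coloring: color 1: [8, 10, 11]; color 2: [4, 9]; color 3: [5, 6, 7].

χ(G) = 3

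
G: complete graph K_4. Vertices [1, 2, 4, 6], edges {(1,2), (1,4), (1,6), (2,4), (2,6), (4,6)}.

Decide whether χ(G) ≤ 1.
The clique on vertices [1, 2, 4, 6] has size 4 > 1, so it alone needs 4 colors.

No, G is not 1-colorable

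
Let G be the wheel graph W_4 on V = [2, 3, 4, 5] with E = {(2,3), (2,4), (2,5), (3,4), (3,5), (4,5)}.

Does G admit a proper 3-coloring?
The clique on vertices [2, 3, 4, 5] has size 4 > 3, so it alone needs 4 colors.

No, G is not 3-colorable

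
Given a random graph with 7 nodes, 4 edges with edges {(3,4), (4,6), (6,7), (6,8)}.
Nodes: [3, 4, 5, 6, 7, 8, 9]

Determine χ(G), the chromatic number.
χ(G) = 2

Clique number ω(G) = 2 (lower bound: χ ≥ ω).
The graph is bipartite (no odd cycle), so 2 colors suffice: χ(G) = 2.
A valid 2-coloring: color 1: [3, 5, 6, 9]; color 2: [4, 7, 8].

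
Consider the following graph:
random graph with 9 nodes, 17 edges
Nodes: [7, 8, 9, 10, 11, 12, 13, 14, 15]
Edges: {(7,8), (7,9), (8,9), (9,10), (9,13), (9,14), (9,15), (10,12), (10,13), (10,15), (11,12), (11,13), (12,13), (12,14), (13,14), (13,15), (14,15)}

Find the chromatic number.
Clique number ω(G) = 4 (lower bound: χ ≥ ω).
The clique on [9, 10, 13, 15] has size 4, forcing χ ≥ 4, and the coloring below uses 4 colors, so χ(G) = 4.
A valid 4-coloring: color 1: [9, 12]; color 2: [7, 13]; color 3: [8, 10, 11, 14]; color 4: [15].

χ(G) = 4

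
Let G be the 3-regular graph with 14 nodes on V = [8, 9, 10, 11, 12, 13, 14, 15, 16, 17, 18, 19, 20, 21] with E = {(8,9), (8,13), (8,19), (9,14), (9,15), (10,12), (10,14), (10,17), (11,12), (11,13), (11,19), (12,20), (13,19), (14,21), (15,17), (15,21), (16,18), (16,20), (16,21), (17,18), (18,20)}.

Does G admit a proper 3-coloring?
Yes, G is 3-colorable

A valid 3-coloring: color 1: [8, 11, 14, 15, 18]; color 2: [9, 12, 16, 17, 19]; color 3: [10, 13, 20, 21].
(χ(G) = 3 ≤ 3.)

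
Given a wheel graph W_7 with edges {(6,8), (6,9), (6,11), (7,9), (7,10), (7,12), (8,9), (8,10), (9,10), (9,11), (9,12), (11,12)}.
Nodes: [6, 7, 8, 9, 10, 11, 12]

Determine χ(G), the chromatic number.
Clique number ω(G) = 3 (lower bound: χ ≥ ω).
The clique on [8, 9, 10] has size 3, forcing χ ≥ 3, and the coloring below uses 3 colors, so χ(G) = 3.
A valid 3-coloring: color 1: [9]; color 2: [6, 10, 12]; color 3: [7, 8, 11].

χ(G) = 3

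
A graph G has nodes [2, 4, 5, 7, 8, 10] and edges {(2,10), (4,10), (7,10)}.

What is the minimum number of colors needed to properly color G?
Clique number ω(G) = 2 (lower bound: χ ≥ ω).
The graph is bipartite (no odd cycle), so 2 colors suffice: χ(G) = 2.
A valid 2-coloring: color 1: [5, 8, 10]; color 2: [2, 4, 7].

χ(G) = 2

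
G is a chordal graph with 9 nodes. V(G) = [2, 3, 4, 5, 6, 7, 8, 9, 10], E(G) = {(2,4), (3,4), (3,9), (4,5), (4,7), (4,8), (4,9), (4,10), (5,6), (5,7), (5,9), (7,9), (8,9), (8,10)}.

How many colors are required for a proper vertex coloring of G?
χ(G) = 4

Clique number ω(G) = 4 (lower bound: χ ≥ ω).
The clique on [4, 5, 7, 9] has size 4, forcing χ ≥ 4, and the coloring below uses 4 colors, so χ(G) = 4.
A valid 4-coloring: color 1: [4, 6]; color 2: [2, 9, 10]; color 3: [3, 5, 8]; color 4: [7].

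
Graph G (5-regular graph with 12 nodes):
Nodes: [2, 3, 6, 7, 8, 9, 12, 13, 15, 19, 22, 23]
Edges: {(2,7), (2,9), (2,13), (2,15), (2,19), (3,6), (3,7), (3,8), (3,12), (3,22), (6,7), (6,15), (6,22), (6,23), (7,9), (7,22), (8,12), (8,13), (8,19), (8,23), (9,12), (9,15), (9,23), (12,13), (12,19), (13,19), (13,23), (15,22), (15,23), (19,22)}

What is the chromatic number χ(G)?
χ(G) = 4

Clique number ω(G) = 4 (lower bound: χ ≥ ω).
The clique on [3, 6, 7, 22] has size 4, forcing χ ≥ 4, and the coloring below uses 4 colors, so χ(G) = 4.
A valid 4-coloring: color 1: [3, 15, 19]; color 2: [6, 8, 9]; color 3: [2, 12, 22, 23]; color 4: [7, 13].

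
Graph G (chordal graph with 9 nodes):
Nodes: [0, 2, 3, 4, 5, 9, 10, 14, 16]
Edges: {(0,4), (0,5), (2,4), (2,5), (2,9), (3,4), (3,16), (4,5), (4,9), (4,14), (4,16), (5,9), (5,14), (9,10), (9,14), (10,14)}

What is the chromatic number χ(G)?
Clique number ω(G) = 4 (lower bound: χ ≥ ω).
The clique on [2, 4, 5, 9] has size 4, forcing χ ≥ 4, and the coloring below uses 4 colors, so χ(G) = 4.
A valid 4-coloring: color 1: [4, 10]; color 2: [0, 9, 16]; color 3: [3, 5]; color 4: [2, 14].

χ(G) = 4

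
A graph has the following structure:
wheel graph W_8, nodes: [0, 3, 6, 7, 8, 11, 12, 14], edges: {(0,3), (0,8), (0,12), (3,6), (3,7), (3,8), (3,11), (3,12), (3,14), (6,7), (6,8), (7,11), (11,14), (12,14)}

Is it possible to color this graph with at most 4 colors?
A valid 4-coloring: color 1: [3]; color 2: [0, 6, 11]; color 3: [7, 8, 14]; color 4: [12].
(χ(G) = 4 ≤ 4.)

Yes, G is 4-colorable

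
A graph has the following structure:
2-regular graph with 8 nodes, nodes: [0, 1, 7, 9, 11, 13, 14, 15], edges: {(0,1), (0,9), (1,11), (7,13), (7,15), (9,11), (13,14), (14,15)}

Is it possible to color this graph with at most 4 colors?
Yes, G is 4-colorable

A valid 4-coloring: color 1: [0, 11, 13, 15]; color 2: [1, 7, 9, 14].
(χ(G) = 2 ≤ 4.)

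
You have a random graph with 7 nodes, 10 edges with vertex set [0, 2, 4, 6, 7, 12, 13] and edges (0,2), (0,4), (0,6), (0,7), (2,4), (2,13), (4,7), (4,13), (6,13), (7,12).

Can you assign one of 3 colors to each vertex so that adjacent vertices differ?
A valid 3-coloring: color 1: [4, 6, 12]; color 2: [0, 13]; color 3: [2, 7].
(χ(G) = 3 ≤ 3.)

Yes, G is 3-colorable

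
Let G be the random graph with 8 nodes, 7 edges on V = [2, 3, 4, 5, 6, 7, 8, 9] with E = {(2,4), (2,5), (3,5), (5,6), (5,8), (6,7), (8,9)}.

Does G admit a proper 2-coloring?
Yes, G is 2-colorable

A valid 2-coloring: color 1: [4, 5, 7, 9]; color 2: [2, 3, 6, 8].
(χ(G) = 2 ≤ 2.)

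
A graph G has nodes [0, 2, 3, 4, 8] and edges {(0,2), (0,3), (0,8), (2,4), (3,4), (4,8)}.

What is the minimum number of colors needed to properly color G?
χ(G) = 2

Clique number ω(G) = 2 (lower bound: χ ≥ ω).
The graph is bipartite (no odd cycle), so 2 colors suffice: χ(G) = 2.
A valid 2-coloring: color 1: [0, 4]; color 2: [2, 3, 8].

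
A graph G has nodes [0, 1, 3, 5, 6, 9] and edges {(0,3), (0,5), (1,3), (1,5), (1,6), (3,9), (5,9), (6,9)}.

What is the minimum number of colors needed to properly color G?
Clique number ω(G) = 2 (lower bound: χ ≥ ω).
The graph is bipartite (no odd cycle), so 2 colors suffice: χ(G) = 2.
A valid 2-coloring: color 1: [0, 1, 9]; color 2: [3, 5, 6].

χ(G) = 2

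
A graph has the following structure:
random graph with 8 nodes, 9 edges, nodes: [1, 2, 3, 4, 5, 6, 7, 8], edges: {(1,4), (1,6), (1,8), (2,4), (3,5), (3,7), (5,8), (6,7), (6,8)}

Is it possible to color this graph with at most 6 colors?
A valid 6-coloring: color 1: [1, 2, 5, 7]; color 2: [3, 4, 8]; color 3: [6].
(χ(G) = 3 ≤ 6.)

Yes, G is 6-colorable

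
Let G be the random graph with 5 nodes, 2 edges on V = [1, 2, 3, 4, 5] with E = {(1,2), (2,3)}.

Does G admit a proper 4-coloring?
Yes, G is 4-colorable

A valid 4-coloring: color 1: [2, 4, 5]; color 2: [1, 3].
(χ(G) = 2 ≤ 4.)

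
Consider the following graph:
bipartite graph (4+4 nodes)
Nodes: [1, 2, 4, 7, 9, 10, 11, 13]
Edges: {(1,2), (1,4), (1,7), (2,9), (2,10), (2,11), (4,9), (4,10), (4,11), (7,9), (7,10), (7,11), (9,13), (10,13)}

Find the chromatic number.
Clique number ω(G) = 2 (lower bound: χ ≥ ω).
The graph is bipartite (no odd cycle), so 2 colors suffice: χ(G) = 2.
A valid 2-coloring: color 1: [1, 9, 10, 11]; color 2: [2, 4, 7, 13].

χ(G) = 2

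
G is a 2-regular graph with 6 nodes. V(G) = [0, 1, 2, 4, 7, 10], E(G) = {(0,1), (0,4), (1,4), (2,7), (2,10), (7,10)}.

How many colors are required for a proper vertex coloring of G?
χ(G) = 3

Clique number ω(G) = 3 (lower bound: χ ≥ ω).
The clique on [0, 1, 4] has size 3, forcing χ ≥ 3, and the coloring below uses 3 colors, so χ(G) = 3.
A valid 3-coloring: color 1: [0, 2]; color 2: [1, 10]; color 3: [4, 7].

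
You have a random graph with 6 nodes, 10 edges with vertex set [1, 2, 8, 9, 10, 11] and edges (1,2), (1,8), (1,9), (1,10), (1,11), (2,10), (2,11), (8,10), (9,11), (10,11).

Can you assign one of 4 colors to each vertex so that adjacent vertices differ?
A valid 4-coloring: color 1: [1]; color 2: [8, 11]; color 3: [9, 10]; color 4: [2].
(χ(G) = 4 ≤ 4.)

Yes, G is 4-colorable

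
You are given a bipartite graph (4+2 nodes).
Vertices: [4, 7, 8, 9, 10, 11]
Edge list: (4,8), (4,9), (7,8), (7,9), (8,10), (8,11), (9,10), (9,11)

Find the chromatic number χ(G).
Clique number ω(G) = 2 (lower bound: χ ≥ ω).
The graph is bipartite (no odd cycle), so 2 colors suffice: χ(G) = 2.
A valid 2-coloring: color 1: [8, 9]; color 2: [4, 7, 10, 11].

χ(G) = 2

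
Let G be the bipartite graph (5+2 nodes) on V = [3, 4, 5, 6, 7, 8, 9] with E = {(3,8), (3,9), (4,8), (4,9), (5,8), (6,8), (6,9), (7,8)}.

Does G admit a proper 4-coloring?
A valid 4-coloring: color 1: [8, 9]; color 2: [3, 4, 5, 6, 7].
(χ(G) = 2 ≤ 4.)

Yes, G is 4-colorable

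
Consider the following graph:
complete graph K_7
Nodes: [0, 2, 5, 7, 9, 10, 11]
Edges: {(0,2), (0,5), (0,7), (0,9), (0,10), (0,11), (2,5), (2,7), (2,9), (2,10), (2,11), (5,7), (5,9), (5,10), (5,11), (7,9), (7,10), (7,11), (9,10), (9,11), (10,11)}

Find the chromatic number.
χ(G) = 7

Clique number ω(G) = 7 (lower bound: χ ≥ ω).
The clique on [0, 2, 5, 7, 9, 10, 11] has size 7, forcing χ ≥ 7, and the coloring below uses 7 colors, so χ(G) = 7.
A valid 7-coloring: color 1: [2]; color 2: [5]; color 3: [9]; color 4: [0]; color 5: [7]; color 6: [10]; color 7: [11].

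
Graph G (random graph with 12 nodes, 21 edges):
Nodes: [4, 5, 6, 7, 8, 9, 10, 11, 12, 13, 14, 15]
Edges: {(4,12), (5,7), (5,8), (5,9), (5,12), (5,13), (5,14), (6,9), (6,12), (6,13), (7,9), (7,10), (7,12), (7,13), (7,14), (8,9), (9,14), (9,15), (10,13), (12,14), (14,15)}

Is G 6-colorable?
A valid 6-coloring: color 1: [4, 5, 6, 10, 11, 15]; color 2: [7, 8]; color 3: [9, 12, 13]; color 4: [14].
(χ(G) = 4 ≤ 6.)

Yes, G is 6-colorable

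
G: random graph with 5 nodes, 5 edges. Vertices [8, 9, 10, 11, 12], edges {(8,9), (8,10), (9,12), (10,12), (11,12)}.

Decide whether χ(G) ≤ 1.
No, G is not 1-colorable

Edge (8,9) forces its endpoints to differ, so 1 color is not enough.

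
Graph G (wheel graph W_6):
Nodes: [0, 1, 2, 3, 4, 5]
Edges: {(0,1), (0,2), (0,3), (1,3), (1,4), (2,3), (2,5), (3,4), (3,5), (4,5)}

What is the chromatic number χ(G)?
Clique number ω(G) = 3 (lower bound: χ ≥ ω).
Odd cycle [4, 5, 2, 0, 1] needs 3 colors (χ ≥ 3).
Vertex 3 is adjacent to every vertex of [0, 1, 2, 4, 5], which already need 3 colors among themselves, so 3 needs a new color (χ ≥ 4).
The coloring below uses 4 colors, so χ(G) = 4.
A valid 4-coloring: color 1: [3]; color 2: [0, 4]; color 3: [1, 5]; color 4: [2].

χ(G) = 4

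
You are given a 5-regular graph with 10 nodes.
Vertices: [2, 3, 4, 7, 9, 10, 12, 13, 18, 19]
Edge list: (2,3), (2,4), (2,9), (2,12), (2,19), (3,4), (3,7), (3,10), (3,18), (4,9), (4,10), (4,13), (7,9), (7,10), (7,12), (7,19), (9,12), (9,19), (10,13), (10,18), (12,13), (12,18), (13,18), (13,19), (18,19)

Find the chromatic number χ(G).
Clique number ω(G) = 3 (lower bound: χ ≥ ω).
Suppose a proper 3-coloring c exists. The clique [2, 3, 4] takes 3 distinct colors; by symmetry let c(2) = 1, c(3) = 2, c(4) = 3.
- Vertex 9: neighbors [2, 4] already have colors [1, 3] ⇒ c(9) = 2.
- Vertex 10: neighbors [3, 4] already have colors [2, 3] ⇒ c(10) = 1.
- Vertex 12: neighbors [2, 9] already have colors [1, 2] ⇒ c(12) = 3.
- Vertex 18: neighbors [10, 3, 12] already have colors [1, 2, 3] — all 3 colors blocked. Contradiction.
The forced assignments end in a contradiction, so G has no proper 3-coloring (χ ≥ 4).
The coloring below uses 4 colors, so χ(G) = 4.
A valid 4-coloring: color 1: [4, 7, 18]; color 2: [10, 12, 19]; color 3: [3, 9, 13]; color 4: [2].

χ(G) = 4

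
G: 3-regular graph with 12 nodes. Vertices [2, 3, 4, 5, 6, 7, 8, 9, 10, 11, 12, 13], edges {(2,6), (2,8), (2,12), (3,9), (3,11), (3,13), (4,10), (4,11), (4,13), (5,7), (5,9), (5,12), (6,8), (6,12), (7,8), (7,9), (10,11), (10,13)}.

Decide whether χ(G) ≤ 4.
A valid 4-coloring: color 1: [2, 3, 4, 7]; color 2: [8, 9, 11, 12, 13]; color 3: [5, 6, 10].
(χ(G) = 3 ≤ 4.)

Yes, G is 4-colorable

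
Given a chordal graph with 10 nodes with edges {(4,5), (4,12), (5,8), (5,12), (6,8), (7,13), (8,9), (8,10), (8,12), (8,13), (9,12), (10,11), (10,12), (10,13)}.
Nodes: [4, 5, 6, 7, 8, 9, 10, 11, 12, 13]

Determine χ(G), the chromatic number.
Clique number ω(G) = 3 (lower bound: χ ≥ ω).
The clique on [8, 9, 12] has size 3, forcing χ ≥ 3, and the coloring below uses 3 colors, so χ(G) = 3.
A valid 3-coloring: color 1: [4, 7, 8, 11]; color 2: [6, 12, 13]; color 3: [5, 9, 10].

χ(G) = 3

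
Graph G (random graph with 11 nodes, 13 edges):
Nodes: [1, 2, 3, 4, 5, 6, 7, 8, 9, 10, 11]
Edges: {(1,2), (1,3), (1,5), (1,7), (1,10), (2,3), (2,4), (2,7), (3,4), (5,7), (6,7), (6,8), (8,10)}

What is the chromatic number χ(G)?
Clique number ω(G) = 3 (lower bound: χ ≥ ω).
The clique on [1, 2, 3] has size 3, forcing χ ≥ 3, and the coloring below uses 3 colors, so χ(G) = 3.
A valid 3-coloring: color 1: [1, 4, 8, 9, 11]; color 2: [3, 7, 10]; color 3: [2, 5, 6].

χ(G) = 3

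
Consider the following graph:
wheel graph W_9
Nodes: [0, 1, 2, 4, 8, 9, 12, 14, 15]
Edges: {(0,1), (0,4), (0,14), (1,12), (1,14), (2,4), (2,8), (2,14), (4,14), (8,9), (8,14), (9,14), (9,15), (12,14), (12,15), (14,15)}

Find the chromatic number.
χ(G) = 3

Clique number ω(G) = 3 (lower bound: χ ≥ ω).
The clique on [0, 1, 14] has size 3, forcing χ ≥ 3, and the coloring below uses 3 colors, so χ(G) = 3.
A valid 3-coloring: color 1: [14]; color 2: [1, 4, 8, 15]; color 3: [0, 2, 9, 12].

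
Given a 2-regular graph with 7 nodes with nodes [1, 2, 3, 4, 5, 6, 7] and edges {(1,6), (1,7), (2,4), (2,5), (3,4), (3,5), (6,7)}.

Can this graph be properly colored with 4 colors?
Yes, G is 4-colorable

A valid 4-coloring: color 1: [2, 3, 6]; color 2: [4, 5, 7]; color 3: [1].
(χ(G) = 3 ≤ 4.)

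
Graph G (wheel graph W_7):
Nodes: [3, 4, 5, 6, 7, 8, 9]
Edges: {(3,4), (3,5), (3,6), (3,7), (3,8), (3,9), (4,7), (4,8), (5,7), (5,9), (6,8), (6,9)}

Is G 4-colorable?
A valid 4-coloring: color 1: [3]; color 2: [4, 5, 6]; color 3: [7, 8, 9].
(χ(G) = 3 ≤ 4.)

Yes, G is 4-colorable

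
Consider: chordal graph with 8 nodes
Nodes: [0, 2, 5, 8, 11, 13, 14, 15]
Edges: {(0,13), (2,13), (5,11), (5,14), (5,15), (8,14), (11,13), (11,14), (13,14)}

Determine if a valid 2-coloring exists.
No, G is not 2-colorable

The clique on vertices [11, 13, 14] has size 3 > 2, so it alone needs 3 colors.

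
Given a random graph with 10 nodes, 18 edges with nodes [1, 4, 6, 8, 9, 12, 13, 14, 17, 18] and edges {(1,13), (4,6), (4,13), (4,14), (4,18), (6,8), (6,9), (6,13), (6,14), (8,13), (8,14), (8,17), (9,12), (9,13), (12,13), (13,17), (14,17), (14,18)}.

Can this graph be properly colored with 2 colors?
The clique on vertices [4, 14, 18] has size 3 > 2, so it alone needs 3 colors.

No, G is not 2-colorable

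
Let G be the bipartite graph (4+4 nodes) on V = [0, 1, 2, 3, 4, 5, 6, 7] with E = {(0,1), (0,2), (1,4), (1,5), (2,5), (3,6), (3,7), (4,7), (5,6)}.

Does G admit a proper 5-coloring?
A valid 5-coloring: color 1: [0, 3, 4, 5]; color 2: [1, 2, 6, 7].
(χ(G) = 2 ≤ 5.)

Yes, G is 5-colorable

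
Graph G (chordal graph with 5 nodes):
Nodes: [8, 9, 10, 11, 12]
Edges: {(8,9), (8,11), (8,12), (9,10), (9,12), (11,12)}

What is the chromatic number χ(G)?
χ(G) = 3

Clique number ω(G) = 3 (lower bound: χ ≥ ω).
The clique on [8, 9, 12] has size 3, forcing χ ≥ 3, and the coloring below uses 3 colors, so χ(G) = 3.
A valid 3-coloring: color 1: [10, 12]; color 2: [8]; color 3: [9, 11].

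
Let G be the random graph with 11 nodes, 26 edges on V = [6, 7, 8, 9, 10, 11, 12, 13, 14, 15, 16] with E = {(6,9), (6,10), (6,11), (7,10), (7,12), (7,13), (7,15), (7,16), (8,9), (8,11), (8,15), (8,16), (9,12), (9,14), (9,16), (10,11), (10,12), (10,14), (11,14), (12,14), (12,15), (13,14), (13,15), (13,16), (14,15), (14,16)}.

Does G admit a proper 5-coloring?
A valid 5-coloring: color 1: [6, 7, 8, 14]; color 2: [9, 10, 13]; color 3: [11, 12, 16]; color 4: [15].
(χ(G) = 4 ≤ 5.)

Yes, G is 5-colorable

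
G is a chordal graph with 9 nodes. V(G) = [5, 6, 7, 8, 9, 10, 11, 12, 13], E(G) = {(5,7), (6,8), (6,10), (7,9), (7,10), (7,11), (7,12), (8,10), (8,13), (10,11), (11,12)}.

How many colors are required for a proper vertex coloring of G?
χ(G) = 3

Clique number ω(G) = 3 (lower bound: χ ≥ ω).
The clique on [6, 8, 10] has size 3, forcing χ ≥ 3, and the coloring below uses 3 colors, so χ(G) = 3.
A valid 3-coloring: color 1: [7, 8]; color 2: [5, 9, 10, 12, 13]; color 3: [6, 11].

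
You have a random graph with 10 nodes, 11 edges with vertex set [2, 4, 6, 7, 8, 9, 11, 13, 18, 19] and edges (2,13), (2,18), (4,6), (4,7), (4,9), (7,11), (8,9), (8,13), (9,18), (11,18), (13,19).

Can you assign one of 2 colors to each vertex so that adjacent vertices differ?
No, G is not 2-colorable

Odd cycle [7, 11, 18, 9, 4] needs 3 colors (χ ≥ 3).
Hence χ(G) ≥ 3 > 2, so no proper 2-coloring exists.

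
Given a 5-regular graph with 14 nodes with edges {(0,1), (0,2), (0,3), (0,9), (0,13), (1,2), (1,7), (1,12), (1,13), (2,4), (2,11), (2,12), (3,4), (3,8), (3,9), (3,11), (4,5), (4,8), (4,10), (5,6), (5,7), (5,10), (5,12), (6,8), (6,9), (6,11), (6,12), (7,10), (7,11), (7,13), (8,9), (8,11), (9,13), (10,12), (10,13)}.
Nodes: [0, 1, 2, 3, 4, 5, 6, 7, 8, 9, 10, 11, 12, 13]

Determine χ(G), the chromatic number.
χ(G) = 4

Clique number ω(G) = 3 (lower bound: χ ≥ ω).
Suppose a proper 3-coloring c exists. The clique [0, 1, 2] takes 3 distinct colors; by symmetry let c(0) = 1, c(1) = 2, c(2) = 3.
- Vertex 12: neighbors [1, 2] already have colors [2, 3] ⇒ c(12) = 1.
- Vertex 13: neighbors [0, 1] already have colors [1, 2] ⇒ c(13) = 3.
- Vertex 7: neighbors [1, 13] already have colors [2, 3] ⇒ c(7) = 1.
- Vertex 9: neighbors [0, 13] already have colors [1, 3] ⇒ c(9) = 2.
- Vertex 3: neighbors [0, 9] already have colors [1, 2] ⇒ c(3) = 3.
- Vertex 6: neighbors [12, 9] already have colors [1, 2] ⇒ c(6) = 3.
- Vertex 5: neighbors [7, 6] already have colors [1, 3] ⇒ c(5) = 2.
- Vertex 10: neighbors [7, 5, 13] already have colors [1, 2, 3] — all 3 colors blocked. Contradiction.
The forced assignments end in a contradiction, so G has no proper 3-coloring (χ ≥ 4).
The coloring below uses 4 colors, so χ(G) = 4.
A valid 4-coloring: color 1: [1, 4, 9, 11]; color 2: [0, 7, 8, 12]; color 3: [2, 3, 5, 13]; color 4: [6, 10].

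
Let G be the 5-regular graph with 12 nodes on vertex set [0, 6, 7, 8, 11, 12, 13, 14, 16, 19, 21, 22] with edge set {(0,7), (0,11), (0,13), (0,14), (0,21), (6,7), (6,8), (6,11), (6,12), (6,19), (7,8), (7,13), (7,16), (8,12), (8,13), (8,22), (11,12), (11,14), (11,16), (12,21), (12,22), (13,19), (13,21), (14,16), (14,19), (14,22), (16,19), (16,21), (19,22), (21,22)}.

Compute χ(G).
χ(G) = 4

Clique number ω(G) = 3 (lower bound: χ ≥ ω).
Suppose a proper 3-coloring c exists. The clique [0, 7, 13] takes 3 distinct colors; by symmetry let c(0) = 1, c(7) = 2, c(13) = 3.
- Vertex 8: neighbors [7, 13] already have colors [2, 3] ⇒ c(8) = 1.
- Vertex 6: neighbors [8, 7] already have colors [1, 2] ⇒ c(6) = 3.
- Vertex 11: neighbors [0, 6] already have colors [1, 3] ⇒ c(11) = 2.
- Vertex 12: neighbors [8, 11, 6] already have colors [1, 2, 3] — all 3 colors blocked. Contradiction.
The forced assignments end in a contradiction, so G has no proper 3-coloring (χ ≥ 4).
The coloring below uses 4 colors, so χ(G) = 4.
A valid 4-coloring: color 1: [7, 11, 19, 21]; color 2: [0, 8, 16]; color 3: [12, 13, 14]; color 4: [6, 22].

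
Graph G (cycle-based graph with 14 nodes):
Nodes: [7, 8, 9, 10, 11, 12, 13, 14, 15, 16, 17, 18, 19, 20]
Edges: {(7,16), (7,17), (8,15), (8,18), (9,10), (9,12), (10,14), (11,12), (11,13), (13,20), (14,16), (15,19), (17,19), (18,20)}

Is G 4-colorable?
A valid 4-coloring: color 1: [7, 8, 9, 11, 14, 19, 20]; color 2: [10, 12, 13, 15, 16, 17, 18].
(χ(G) = 2 ≤ 4.)

Yes, G is 4-colorable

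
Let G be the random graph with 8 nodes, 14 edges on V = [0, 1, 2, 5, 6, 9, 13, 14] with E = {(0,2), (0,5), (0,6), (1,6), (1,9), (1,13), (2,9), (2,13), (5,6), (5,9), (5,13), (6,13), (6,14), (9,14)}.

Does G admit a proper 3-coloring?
A valid 3-coloring: color 1: [6, 9]; color 2: [1, 2, 5, 14]; color 3: [0, 13].
(χ(G) = 3 ≤ 3.)

Yes, G is 3-colorable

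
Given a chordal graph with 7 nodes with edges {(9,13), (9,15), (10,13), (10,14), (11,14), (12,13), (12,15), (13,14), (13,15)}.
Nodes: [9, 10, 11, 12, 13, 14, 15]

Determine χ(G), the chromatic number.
χ(G) = 3

Clique number ω(G) = 3 (lower bound: χ ≥ ω).
The clique on [10, 13, 14] has size 3, forcing χ ≥ 3, and the coloring below uses 3 colors, so χ(G) = 3.
A valid 3-coloring: color 1: [11, 13]; color 2: [14, 15]; color 3: [9, 10, 12].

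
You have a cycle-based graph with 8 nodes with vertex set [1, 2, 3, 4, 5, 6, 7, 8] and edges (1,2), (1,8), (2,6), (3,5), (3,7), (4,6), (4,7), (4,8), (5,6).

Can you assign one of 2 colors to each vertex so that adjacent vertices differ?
Odd cycle [7, 3, 5, 6, 4] needs 3 colors (χ ≥ 3).
Hence χ(G) ≥ 3 > 2, so no proper 2-coloring exists.

No, G is not 2-colorable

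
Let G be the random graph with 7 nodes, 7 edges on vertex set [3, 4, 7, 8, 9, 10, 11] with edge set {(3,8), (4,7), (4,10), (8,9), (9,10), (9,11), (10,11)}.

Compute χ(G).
χ(G) = 3

Clique number ω(G) = 3 (lower bound: χ ≥ ω).
The clique on [9, 10, 11] has size 3, forcing χ ≥ 3, and the coloring below uses 3 colors, so χ(G) = 3.
A valid 3-coloring: color 1: [3, 4, 9]; color 2: [7, 8, 10]; color 3: [11].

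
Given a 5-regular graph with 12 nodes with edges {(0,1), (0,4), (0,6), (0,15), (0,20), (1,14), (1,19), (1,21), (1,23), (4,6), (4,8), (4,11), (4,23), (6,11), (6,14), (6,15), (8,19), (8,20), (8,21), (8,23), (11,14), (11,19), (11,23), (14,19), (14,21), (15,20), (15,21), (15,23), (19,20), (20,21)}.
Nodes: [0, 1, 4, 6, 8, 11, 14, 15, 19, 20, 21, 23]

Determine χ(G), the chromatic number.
Clique number ω(G) = 3 (lower bound: χ ≥ ω).
Suppose a proper 3-coloring c exists. The clique [0, 4, 6] takes 3 distinct colors; by symmetry let c(0) = 1, c(4) = 2, c(6) = 3.
- Vertex 11: neighbors [4, 6] already have colors [2, 3] ⇒ c(11) = 1.
- Vertex 14: neighbors [11, 6] already have colors [1, 3] ⇒ c(14) = 2.
- Vertex 1: neighbors [0, 14] already have colors [1, 2] ⇒ c(1) = 3.
- Vertex 19: neighbors [11, 14, 1] already have colors [1, 2, 3] — all 3 colors blocked. Contradiction.
The forced assignments end in a contradiction, so G has no proper 3-coloring (χ ≥ 4).
The coloring below uses 4 colors, so χ(G) = 4.
A valid 4-coloring: color 1: [1, 8, 11, 15]; color 2: [0, 19, 21, 23]; color 3: [4, 14, 20]; color 4: [6].

χ(G) = 4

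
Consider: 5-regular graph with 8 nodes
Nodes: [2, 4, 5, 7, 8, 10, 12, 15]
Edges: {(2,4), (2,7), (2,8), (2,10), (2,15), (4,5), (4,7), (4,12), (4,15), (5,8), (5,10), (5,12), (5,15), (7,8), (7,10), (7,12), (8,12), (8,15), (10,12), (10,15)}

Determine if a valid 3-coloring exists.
No, G is not 3-colorable

Odd cycle [2, 15, 5, 12, 7] needs 3 colors (χ ≥ 3).
Vertex 4 is adjacent to every vertex of [2, 5, 7, 12, 15], which already need 3 colors among themselves, so 4 needs a new color (χ ≥ 4).
Hence χ(G) ≥ 4 > 3, so no proper 3-coloring exists.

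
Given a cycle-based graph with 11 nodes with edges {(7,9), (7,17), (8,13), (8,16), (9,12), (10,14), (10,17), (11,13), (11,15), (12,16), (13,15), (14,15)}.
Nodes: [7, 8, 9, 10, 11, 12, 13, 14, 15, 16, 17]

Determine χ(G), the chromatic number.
Clique number ω(G) = 3 (lower bound: χ ≥ ω).
The clique on [11, 13, 15] has size 3, forcing χ ≥ 3, and the coloring below uses 3 colors, so χ(G) = 3.
A valid 3-coloring: color 1: [9, 13, 14, 16, 17]; color 2: [7, 8, 10, 12, 15]; color 3: [11].

χ(G) = 3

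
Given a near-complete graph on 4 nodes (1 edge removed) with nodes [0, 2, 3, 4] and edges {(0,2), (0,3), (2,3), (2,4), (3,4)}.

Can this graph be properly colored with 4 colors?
Yes, G is 4-colorable

A valid 4-coloring: color 1: [2]; color 2: [3]; color 3: [0, 4].
(χ(G) = 3 ≤ 4.)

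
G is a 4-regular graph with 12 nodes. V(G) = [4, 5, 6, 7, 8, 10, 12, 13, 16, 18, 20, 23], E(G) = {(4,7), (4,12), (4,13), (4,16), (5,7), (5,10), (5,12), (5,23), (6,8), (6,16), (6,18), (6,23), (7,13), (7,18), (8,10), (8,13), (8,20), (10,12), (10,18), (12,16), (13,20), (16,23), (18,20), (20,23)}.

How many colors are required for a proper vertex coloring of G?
χ(G) = 3

Clique number ω(G) = 3 (lower bound: χ ≥ ω).
The clique on [4, 12, 16] has size 3, forcing χ ≥ 3, and the coloring below uses 3 colors, so χ(G) = 3.
A valid 3-coloring: color 1: [4, 6, 10, 20]; color 2: [5, 13, 16, 18]; color 3: [7, 8, 12, 23].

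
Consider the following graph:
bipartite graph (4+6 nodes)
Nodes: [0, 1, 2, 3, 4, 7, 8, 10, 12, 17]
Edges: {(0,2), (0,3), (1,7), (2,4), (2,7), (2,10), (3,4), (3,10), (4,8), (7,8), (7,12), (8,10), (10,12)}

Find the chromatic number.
χ(G) = 2

Clique number ω(G) = 2 (lower bound: χ ≥ ω).
The graph is bipartite (no odd cycle), so 2 colors suffice: χ(G) = 2.
A valid 2-coloring: color 1: [0, 4, 7, 10, 17]; color 2: [1, 2, 3, 8, 12].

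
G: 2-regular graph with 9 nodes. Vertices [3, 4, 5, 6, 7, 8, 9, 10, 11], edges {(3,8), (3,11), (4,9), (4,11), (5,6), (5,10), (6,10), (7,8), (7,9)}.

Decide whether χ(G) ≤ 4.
A valid 4-coloring: color 1: [3, 4, 5, 7]; color 2: [6, 8, 9, 11]; color 3: [10].
(χ(G) = 3 ≤ 4.)

Yes, G is 4-colorable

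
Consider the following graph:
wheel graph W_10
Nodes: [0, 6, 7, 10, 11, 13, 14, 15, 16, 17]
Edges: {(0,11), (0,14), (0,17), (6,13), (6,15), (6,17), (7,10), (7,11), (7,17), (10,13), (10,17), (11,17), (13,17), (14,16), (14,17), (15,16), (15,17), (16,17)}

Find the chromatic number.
χ(G) = 4

Clique number ω(G) = 3 (lower bound: χ ≥ ω).
Odd cycle [16, 14, 0, 11, 7, 10, 13, 6, 15] needs 3 colors (χ ≥ 3).
Vertex 17 is adjacent to every vertex of [0, 6, 7, 10, 11, 13, 14, 15, 16], which already need 3 colors among themselves, so 17 needs a new color (χ ≥ 4).
The coloring below uses 4 colors, so χ(G) = 4.
A valid 4-coloring: color 1: [17]; color 2: [0, 6, 7, 16]; color 3: [10, 11, 14, 15]; color 4: [13].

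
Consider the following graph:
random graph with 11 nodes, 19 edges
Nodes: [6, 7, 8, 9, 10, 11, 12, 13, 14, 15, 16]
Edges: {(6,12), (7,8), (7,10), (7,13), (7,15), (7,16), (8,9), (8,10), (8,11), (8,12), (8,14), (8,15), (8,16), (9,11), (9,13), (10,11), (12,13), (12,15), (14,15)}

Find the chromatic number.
Clique number ω(G) = 3 (lower bound: χ ≥ ω).
The clique on [7, 8, 16] has size 3, forcing χ ≥ 3, and the coloring below uses 3 colors, so χ(G) = 3.
A valid 3-coloring: color 1: [6, 8, 13]; color 2: [7, 11, 12, 14]; color 3: [9, 10, 15, 16].

χ(G) = 3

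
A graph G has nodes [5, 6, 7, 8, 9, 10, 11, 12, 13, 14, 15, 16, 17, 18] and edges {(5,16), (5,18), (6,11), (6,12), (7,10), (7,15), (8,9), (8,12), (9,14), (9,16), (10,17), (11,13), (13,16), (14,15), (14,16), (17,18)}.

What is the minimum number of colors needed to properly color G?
χ(G) = 3

Clique number ω(G) = 3 (lower bound: χ ≥ ω).
The clique on [9, 14, 16] has size 3, forcing χ ≥ 3, and the coloring below uses 3 colors, so χ(G) = 3.
A valid 3-coloring: color 1: [10, 11, 12, 15, 16, 18]; color 2: [5, 6, 7, 9, 13, 17]; color 3: [8, 14].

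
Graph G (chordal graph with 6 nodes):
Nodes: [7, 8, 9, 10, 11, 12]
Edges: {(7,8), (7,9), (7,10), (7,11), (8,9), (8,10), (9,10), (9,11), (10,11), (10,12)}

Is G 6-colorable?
Yes, G is 6-colorable

A valid 6-coloring: color 1: [10]; color 2: [7, 12]; color 3: [9]; color 4: [8, 11].
(χ(G) = 4 ≤ 6.)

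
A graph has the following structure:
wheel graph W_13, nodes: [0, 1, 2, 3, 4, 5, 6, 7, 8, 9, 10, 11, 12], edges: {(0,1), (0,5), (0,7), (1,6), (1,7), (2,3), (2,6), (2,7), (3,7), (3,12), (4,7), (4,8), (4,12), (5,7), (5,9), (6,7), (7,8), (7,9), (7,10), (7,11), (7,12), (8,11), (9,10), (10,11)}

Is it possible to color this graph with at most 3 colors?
A valid 3-coloring: color 1: [7]; color 2: [0, 3, 4, 6, 9, 11]; color 3: [1, 2, 5, 8, 10, 12].
(χ(G) = 3 ≤ 3.)

Yes, G is 3-colorable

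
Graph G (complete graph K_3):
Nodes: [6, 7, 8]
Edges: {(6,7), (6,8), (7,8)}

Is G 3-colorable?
Yes, G is 3-colorable

A valid 3-coloring: color 1: [7]; color 2: [8]; color 3: [6].
(χ(G) = 3 ≤ 3.)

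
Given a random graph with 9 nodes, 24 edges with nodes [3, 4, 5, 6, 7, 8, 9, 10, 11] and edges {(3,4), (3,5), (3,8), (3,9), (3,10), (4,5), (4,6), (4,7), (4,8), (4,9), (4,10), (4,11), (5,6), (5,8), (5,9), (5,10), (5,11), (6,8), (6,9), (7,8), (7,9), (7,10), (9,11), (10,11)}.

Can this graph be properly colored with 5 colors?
A valid 5-coloring: color 1: [4]; color 2: [5, 7]; color 3: [8, 9, 10]; color 4: [3, 6, 11].
(χ(G) = 4 ≤ 5.)

Yes, G is 5-colorable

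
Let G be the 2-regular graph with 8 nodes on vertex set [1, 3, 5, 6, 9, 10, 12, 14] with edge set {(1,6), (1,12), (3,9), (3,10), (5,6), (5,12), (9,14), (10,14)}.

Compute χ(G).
χ(G) = 2

Clique number ω(G) = 2 (lower bound: χ ≥ ω).
The graph is bipartite (no odd cycle), so 2 colors suffice: χ(G) = 2.
A valid 2-coloring: color 1: [1, 5, 9, 10]; color 2: [3, 6, 12, 14].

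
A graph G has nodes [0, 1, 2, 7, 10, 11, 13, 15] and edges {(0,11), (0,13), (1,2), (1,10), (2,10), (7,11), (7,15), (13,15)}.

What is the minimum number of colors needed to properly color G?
Clique number ω(G) = 3 (lower bound: χ ≥ ω).
The clique on [1, 2, 10] has size 3, forcing χ ≥ 3, and the coloring below uses 3 colors, so χ(G) = 3.
A valid 3-coloring: color 1: [1, 7, 13]; color 2: [10, 11, 15]; color 3: [0, 2].

χ(G) = 3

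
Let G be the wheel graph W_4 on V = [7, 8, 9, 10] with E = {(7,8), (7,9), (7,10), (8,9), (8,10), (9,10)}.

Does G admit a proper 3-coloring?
No, G is not 3-colorable

The clique on vertices [7, 8, 9, 10] has size 4 > 3, so it alone needs 4 colors.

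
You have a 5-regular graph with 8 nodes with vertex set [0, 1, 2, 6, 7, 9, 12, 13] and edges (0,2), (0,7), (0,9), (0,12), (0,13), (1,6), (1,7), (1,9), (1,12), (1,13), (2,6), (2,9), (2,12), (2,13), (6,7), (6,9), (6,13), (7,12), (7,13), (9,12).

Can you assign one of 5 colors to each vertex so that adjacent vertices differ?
Yes, G is 5-colorable

A valid 5-coloring: color 1: [7, 9]; color 2: [0, 6]; color 3: [12, 13]; color 4: [1, 2].
(χ(G) = 4 ≤ 5.)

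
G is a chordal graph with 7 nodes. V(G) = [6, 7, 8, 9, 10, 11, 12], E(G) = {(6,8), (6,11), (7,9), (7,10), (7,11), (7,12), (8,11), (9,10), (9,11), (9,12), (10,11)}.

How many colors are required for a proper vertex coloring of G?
Clique number ω(G) = 4 (lower bound: χ ≥ ω).
The clique on [7, 9, 10, 11] has size 4, forcing χ ≥ 4, and the coloring below uses 4 colors, so χ(G) = 4.
A valid 4-coloring: color 1: [11, 12]; color 2: [7, 8]; color 3: [6, 9]; color 4: [10].

χ(G) = 4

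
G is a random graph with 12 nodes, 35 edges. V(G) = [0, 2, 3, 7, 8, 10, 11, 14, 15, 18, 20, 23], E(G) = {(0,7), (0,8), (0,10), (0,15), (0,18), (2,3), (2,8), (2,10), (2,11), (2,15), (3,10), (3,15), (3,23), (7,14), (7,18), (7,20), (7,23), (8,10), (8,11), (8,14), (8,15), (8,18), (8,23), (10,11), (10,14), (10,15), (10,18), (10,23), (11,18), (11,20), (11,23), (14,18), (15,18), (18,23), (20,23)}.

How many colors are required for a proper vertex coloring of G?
Clique number ω(G) = 5 (lower bound: χ ≥ ω).
The clique on [0, 8, 10, 15, 18] has size 5, forcing χ ≥ 5, and the coloring below uses 5 colors, so χ(G) = 5.
A valid 5-coloring: color 1: [7, 10]; color 2: [2, 18, 20]; color 3: [3, 8]; color 4: [14, 15, 23]; color 5: [0, 11].

χ(G) = 5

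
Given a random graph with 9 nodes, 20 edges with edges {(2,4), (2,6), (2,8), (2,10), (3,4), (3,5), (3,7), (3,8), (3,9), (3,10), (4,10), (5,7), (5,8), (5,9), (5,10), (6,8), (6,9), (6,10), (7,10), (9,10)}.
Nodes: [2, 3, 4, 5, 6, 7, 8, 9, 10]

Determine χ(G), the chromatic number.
χ(G) = 4

Clique number ω(G) = 4 (lower bound: χ ≥ ω).
The clique on [3, 5, 9, 10] has size 4, forcing χ ≥ 4, and the coloring below uses 4 colors, so χ(G) = 4.
A valid 4-coloring: color 1: [8, 10]; color 2: [3, 6]; color 3: [2, 5]; color 4: [4, 7, 9].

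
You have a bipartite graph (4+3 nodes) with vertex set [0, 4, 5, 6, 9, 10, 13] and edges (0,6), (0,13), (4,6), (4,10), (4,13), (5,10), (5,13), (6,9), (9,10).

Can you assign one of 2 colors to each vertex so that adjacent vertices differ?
Yes, G is 2-colorable

A valid 2-coloring: color 1: [0, 4, 5, 9]; color 2: [6, 10, 13].
(χ(G) = 2 ≤ 2.)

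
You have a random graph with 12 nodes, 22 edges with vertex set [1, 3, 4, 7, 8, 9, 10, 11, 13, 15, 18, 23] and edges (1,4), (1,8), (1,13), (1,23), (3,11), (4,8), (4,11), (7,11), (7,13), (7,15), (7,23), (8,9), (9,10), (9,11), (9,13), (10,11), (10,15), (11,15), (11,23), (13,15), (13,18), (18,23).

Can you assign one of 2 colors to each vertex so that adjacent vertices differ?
The clique on vertices [1, 4, 8] has size 3 > 2, so it alone needs 3 colors.

No, G is not 2-colorable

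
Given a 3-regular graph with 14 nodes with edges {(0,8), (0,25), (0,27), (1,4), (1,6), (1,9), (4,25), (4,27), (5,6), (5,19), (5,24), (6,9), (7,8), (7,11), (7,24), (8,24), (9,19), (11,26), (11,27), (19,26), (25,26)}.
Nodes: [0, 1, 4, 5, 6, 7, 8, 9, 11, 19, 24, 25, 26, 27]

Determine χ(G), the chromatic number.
χ(G) = 3

Clique number ω(G) = 3 (lower bound: χ ≥ ω).
The clique on [1, 6, 9] has size 3, forcing χ ≥ 3, and the coloring below uses 3 colors, so χ(G) = 3.
A valid 3-coloring: color 1: [0, 4, 6, 11, 19, 24]; color 2: [5, 8, 9, 26, 27]; color 3: [1, 7, 25].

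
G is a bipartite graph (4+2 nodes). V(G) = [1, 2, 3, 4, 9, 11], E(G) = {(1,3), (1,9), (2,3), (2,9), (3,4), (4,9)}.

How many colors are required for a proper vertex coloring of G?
Clique number ω(G) = 2 (lower bound: χ ≥ ω).
The graph is bipartite (no odd cycle), so 2 colors suffice: χ(G) = 2.
A valid 2-coloring: color 1: [3, 9, 11]; color 2: [1, 2, 4].

χ(G) = 2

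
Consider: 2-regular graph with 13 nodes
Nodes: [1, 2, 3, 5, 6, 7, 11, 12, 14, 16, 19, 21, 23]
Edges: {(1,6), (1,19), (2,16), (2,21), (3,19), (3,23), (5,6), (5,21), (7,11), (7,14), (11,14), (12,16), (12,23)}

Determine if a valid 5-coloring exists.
A valid 5-coloring: color 1: [6, 14, 16, 19, 21, 23]; color 2: [1, 2, 3, 5, 7, 12]; color 3: [11].
(χ(G) = 3 ≤ 5.)

Yes, G is 5-colorable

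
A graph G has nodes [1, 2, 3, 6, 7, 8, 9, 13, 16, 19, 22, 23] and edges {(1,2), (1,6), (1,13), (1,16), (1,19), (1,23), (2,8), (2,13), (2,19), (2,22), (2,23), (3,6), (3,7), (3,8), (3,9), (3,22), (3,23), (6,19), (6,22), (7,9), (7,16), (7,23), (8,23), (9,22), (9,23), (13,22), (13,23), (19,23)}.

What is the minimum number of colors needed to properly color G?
Clique number ω(G) = 4 (lower bound: χ ≥ ω).
The clique on [3, 7, 9, 23] has size 4, forcing χ ≥ 4, and the coloring below uses 4 colors, so χ(G) = 4.
A valid 4-coloring: color 1: [16, 22, 23]; color 2: [2, 6, 7]; color 3: [1, 3]; color 4: [8, 9, 13, 19].

χ(G) = 4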